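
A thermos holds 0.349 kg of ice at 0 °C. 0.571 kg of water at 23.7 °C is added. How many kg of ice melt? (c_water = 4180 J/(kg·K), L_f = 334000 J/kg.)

m_melted ≈ 0.169 kg

Water can give up m c ΔT = 0.571·4180·23.7 = 56567 J before reaching 0 °C.
To melt every bit of ice: 0.349·334000 = 116566 J.
56567 J < 116566 J, so only part of the ice melts and the system sits at 0 °C.
Mass melted = 56567/334000 ≈ 0.1694 kg.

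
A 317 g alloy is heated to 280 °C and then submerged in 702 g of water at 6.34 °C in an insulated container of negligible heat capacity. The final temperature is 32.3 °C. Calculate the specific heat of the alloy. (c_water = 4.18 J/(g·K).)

m_s c (T_s − T_f) = m_water c_water (T_f − T_0):
317×c×(280 − 32.3) = 702×4.18×(32.3 − 6.34)
78521 c = 76176  ⇒  c ≈ 0.9701 J/(g·K)

c ≈ 0.97 J/(g·K)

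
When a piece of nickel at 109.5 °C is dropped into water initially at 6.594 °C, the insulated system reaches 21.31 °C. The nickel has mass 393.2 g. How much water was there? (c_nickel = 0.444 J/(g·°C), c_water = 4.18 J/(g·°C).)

m ≈ 250 g

|Q_nickel| = |Q_water|:
393.2×0.444×(109.5 − 21.31) = m×4.18×(21.31 − 6.594)
61.51 m = 15396  ⇒  m ≈ 250.3 g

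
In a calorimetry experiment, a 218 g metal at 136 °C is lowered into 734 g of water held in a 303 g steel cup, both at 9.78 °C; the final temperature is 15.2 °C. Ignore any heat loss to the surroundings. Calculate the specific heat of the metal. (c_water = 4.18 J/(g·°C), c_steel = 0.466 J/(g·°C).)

Conservation of energy gives ΣQ = 0:
218×c×(15.2 − 136) + 734×4.18×(15.2 − 9.78) + 303×0.466×(15.2 − 9.78) = 0
-26334 c = -17395
c = -17395/-26334 ≈ 0.6605 J/(g·°C)

c ≈ 0.661 J/(g·°C)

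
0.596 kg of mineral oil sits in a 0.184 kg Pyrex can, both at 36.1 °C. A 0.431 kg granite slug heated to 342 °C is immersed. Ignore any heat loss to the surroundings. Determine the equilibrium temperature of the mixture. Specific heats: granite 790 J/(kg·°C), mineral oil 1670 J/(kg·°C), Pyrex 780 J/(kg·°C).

T_f ≈ 106.5 °C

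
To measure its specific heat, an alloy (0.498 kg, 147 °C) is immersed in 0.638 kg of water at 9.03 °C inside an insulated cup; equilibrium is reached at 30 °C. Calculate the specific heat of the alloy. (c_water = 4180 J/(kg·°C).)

c ≈ 960 J/(kg·°C)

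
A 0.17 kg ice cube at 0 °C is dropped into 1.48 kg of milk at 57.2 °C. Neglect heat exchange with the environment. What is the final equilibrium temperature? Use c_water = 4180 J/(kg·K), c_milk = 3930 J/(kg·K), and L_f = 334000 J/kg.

T_f ≈ 42.3 °C

Heat gained plus heat lost sum to zero:
melt ice: 0.17×334000 = 56780; warm the meltwater: 710.6 T; milk: 5816.4(T − 57.2)
6527 T = 332698 − 56780 = 275918
T ≈ 42.27 °C — above 0 °C, consistent with complete melting.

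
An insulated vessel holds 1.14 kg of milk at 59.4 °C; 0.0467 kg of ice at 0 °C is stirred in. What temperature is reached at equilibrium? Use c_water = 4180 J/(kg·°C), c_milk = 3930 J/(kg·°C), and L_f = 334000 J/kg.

Sum of m c ΔT and latent-heat terms is zero:
melt ice: 0.0467·334000 = 15598; warm the meltwater: 195.21 T; milk cools: 1.14·3930·(T − 59.4) = 4480.2(T − 59.4)
4675.4 T = 266124 − 15598 = 250526
T ≈ 53.58 °C (positive, so assuming full melt was valid).

T_f ≈ 53.6 °C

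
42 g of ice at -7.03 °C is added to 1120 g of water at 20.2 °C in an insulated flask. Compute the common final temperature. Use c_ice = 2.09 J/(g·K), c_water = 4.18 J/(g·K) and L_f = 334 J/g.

T_f ≈ 16.5 °C

Heat gained plus heat lost sum to zero:
ice -7.03→0 °C: 42·2.09·7.03 = 617.09
  latent heat to melt: 42·334 = 14028
  warm the meltwater: 175.56 T
  water: 4681.6(T − 20.2)
4857.2 T = 94568 − 14645 = 79923
T ≈ 16.45 °C (positive, so assuming full melt was valid).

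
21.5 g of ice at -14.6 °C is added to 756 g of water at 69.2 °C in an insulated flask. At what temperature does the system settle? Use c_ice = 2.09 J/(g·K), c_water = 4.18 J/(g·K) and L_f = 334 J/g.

Heat gained plus heat lost sum to zero:
warm ice to 0 °C: 21.5×2.09×(0 − (-14.6)) = 656.05; latent heat to melt: 21.5×334 = 7181; warm the meltwater: 89.87 T; water cools: 756×4.18×(T − 69.2) = 3160.1(T − 69.2)
3249.9 T = 218678 − 7837.1 = 210840
T ≈ 64.87 °C — above 0 °C, consistent with complete melting.

T_f ≈ 64.9 °C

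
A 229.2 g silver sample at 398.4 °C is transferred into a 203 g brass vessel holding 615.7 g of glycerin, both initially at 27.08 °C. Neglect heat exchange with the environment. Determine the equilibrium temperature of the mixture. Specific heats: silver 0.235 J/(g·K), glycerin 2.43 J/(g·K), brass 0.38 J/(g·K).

T_f ≈ 39.4 °C

Energy conservation, ΣQ = 0:
229.2*0.235*(T − 398.4) + 615.7*2.43*(T − 27.08) + 203*0.38*(T − 27.08) = 0
53.86(T − 398.4) + 1496.2(T − 27.08) + 77.14(T − 27.08) = 0
1627.2 T = 64063
T ≈ 39.37 °C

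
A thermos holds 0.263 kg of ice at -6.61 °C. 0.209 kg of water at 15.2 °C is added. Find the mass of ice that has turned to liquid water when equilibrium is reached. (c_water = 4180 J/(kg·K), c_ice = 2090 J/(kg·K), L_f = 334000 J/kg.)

Heat available from the water dropping to 0 °C: 0.209×4180×15.2 = 13279 J.
Of that, 0.263×2090×6.61 = 3633.3 J goes to bring the ice to 0 °C, leaving 9645.7 J.
Melting all 0.263 kg of ice would need 0.263×334000 = 87842 J.
9645.7 J < 87842 J, so only part of the ice melts and the system sits at 0 °C.
Mass melted = 9645.7/334000 ≈ 0.02888 kg.

m_melted ≈ 0.0289 kg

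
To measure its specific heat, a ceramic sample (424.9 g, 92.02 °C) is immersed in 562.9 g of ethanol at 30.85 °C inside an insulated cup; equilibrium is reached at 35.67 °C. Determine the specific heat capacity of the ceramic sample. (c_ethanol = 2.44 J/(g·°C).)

m_s c (T_s − T_f) = m_ethanol c_ethanol (T_f − T_0):
424.9×c×(92.02 − 35.67) = 562.9×2.44×(35.67 − 30.85)
23943 c = 6620.2  ⇒  c ≈ 0.2765 J/(g·°C)

c ≈ 0.276 J/(g·°C)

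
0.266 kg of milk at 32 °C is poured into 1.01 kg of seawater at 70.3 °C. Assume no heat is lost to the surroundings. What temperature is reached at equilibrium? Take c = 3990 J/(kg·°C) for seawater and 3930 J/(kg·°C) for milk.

T_f ≈ 62.4 °C

Let T be the final temperature. ΣQ_i = 0:
1.01×3990×(T − 70.3) + 0.266×3930×(T − 32) = 0
4029.9(T − 70.3) + 1045.4(T − 32) = 0
(4029.9 + 1045.4) T = 4029.9×70.3 + 1045.4×32
T = 316754 / 5075.3 = 62.4 °C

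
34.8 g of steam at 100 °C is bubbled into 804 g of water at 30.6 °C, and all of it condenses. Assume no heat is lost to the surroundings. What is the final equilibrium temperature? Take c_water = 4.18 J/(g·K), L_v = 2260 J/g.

T_f ≈ 55.9 °C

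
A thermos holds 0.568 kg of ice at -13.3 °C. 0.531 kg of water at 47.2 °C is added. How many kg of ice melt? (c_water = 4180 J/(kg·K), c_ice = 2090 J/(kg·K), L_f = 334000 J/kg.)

m_melted ≈ 0.266 kg

Water can give up m c ΔT = 0.531·4180·47.2 = 104764 J before reaching 0 °C.
Of that, 0.568·2090·13.3 = 15789 J goes to bring the ice to 0 °C, leaving 88975 J.
Fully melting the ice requires m_ice L_f = 0.568·334000 = 189712 J.
88975 J < 189712 J, so only part of the ice melts and the system sits at 0 °C.
Mass melted = 88975/334000 ≈ 0.2664 kg.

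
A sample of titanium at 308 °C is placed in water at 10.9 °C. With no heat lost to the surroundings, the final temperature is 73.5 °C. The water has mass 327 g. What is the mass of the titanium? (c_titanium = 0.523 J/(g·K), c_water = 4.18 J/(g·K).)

m ≈ 698 g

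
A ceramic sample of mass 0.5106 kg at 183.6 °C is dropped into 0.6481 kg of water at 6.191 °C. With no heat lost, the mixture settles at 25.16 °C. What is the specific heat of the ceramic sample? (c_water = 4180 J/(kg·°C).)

m_s c (T_s − T_f) = m_water c_water (T_f − T_0):
0.5106·c·(183.6 − 25.16) = 0.6481·4180·(25.16 − 6.191)
80.9 c = 51388  ⇒  c ≈ 635.2 J/(kg·°C)

c ≈ 635 J/(kg·°C)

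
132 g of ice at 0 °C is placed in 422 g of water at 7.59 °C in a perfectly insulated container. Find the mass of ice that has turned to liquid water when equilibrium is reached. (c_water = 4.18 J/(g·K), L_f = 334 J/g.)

Cooling the water to 0 °C releases 422×4.18×7.59 = 13388 J.
Melting all 132 g of ice would need 132×334 = 44088 J.
13388 J < 44088 J, so only part of the ice melts and the system sits at 0 °C.
m_melted×334 = 13388  ⇒  m_melted ≈ 40.09 g.

m_melted ≈ 40.1 g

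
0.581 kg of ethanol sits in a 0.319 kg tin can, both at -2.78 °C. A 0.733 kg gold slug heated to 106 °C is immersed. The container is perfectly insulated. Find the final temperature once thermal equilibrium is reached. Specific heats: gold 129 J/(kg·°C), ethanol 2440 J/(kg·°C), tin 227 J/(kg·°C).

Energy conservation, ΣQ = 0:
0.733×129×(T − 106) + 0.581×2440×(T − (-2.78)) + 0.319×227×(T − (-2.78)) = 0
94.56(T − 106) + 1417.6(T − (-2.78)) + 72.41(T − (-2.78)) = 0
(94.56 + 1417.6 + 72.41) T = 94.56×106 + 1417.6×(-2.78) + 72.41×(-2.78)
T = 5880.7 / 1584.6 = 3.71 °C

T_f ≈ 3.7 °C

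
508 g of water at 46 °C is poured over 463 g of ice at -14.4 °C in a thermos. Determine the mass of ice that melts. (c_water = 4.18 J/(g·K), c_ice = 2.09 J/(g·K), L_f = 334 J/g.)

Cooling the water to 0 °C releases 508·4.18·46 = 97678 J.
Warming the ice to 0 °C takes 463·2.09·14.4 = 13934 J, leaving 83744 J for melting.
Fully melting the ice requires m_ice L_f = 463·334 = 154642 J.
Since 83744 < 154642 J, not all the ice melts; equilibrium is at 0 °C.
m_melt = 83744 / L_f = 250.7 g.

m_melted ≈ 251 g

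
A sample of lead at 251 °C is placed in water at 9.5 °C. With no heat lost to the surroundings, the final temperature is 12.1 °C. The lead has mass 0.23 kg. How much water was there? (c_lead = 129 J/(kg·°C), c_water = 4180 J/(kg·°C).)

Heat lost by the lead = heat gained by the water:
0.23·129·(251 − 12.1) = m·4180·(12.1 − 9.5)
10868 m = 7088.2  ⇒  m ≈ 0.6522 kg

m ≈ 0.652 kg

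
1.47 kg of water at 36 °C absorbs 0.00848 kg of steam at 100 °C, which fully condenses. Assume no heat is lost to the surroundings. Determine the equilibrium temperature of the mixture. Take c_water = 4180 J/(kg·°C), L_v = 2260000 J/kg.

T_f ≈ 39.5 °C

Energy conservation, ΣQ = 0:
steam→water at 100 °C releases m L_v = 0.00848·2260000 = 19165; condensate cools 100→T: 0.00848·4180·(T − 100) = 35.45(T − 100); water warms: 1.47·4180·(T − 36) = 6144.6(T − 36)
6180 T = 19165 + 3544.6 + 221206 = 243915
T ≈ 39.47 °C (< 100 °C, so full condensation is consistent).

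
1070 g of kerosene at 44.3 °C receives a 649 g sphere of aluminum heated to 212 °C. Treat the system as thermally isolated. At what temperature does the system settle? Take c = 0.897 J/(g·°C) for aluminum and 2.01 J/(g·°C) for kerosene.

T_f ≈ 80.0 °C

Heat lost by the aluminum equals heat gained by the kerosene:
649·0.897·(212 − T) = 1070·2.01·(T − 44.3)
582.15(212 − T) = 2150.7(T − 44.3)
2732.9 T = 218692  ⇒  T ≈ 80.02 °C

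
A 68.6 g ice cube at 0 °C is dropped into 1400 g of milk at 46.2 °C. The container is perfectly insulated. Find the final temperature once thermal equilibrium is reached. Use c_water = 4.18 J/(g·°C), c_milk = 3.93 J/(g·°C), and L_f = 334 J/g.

Taking heat into each body as positive, Σ m c ΔT = 0:
latent heat to melt: 68.6×334 = 22912; meltwater 0→T: 68.6×4.18×T = 286.75 T; milk cools: 1400×3.93×(T − 46.2) = 5502(T − 46.2)
5788.7 T = 254192 − 22912 = 231280
T ≈ 39.95 °C. Since T > 0 °C, the all-ice-melts assumption holds.

T_f ≈ 40.0 °C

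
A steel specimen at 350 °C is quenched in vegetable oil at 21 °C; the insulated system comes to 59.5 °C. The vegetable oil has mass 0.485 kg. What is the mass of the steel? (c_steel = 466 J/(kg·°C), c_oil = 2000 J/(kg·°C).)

Heat lost by the steel = heat gained by the oil:
m×466×(350 − 59.5) = 0.485×2000×(59.5 − 21)
135373 m = 37345  ⇒  m ≈ 0.2759 kg

m ≈ 0.276 kg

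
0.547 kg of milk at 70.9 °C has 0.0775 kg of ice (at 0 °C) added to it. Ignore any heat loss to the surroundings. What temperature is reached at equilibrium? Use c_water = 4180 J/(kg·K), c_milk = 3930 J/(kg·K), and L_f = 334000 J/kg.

Sum of m c ΔT and latent-heat terms is zero:
fusion: m_ice L_f = 0.0775×334000 = 25885
  warm the meltwater: 323.95 T
  milk: 2149.7(T − 70.9)
2473.7 T = 152414 − 25885 = 126529
T ≈ 51.15 °C — above 0 °C, consistent with complete melting.

T_f ≈ 51.2 °C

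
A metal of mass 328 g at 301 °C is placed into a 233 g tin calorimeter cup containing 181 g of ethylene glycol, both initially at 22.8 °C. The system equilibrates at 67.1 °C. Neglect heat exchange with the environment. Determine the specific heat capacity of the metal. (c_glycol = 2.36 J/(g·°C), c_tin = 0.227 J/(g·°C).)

c ≈ 0.277 J/(g·°C)

Net heat exchanged in the isolated system is zero:
328·c·(67.1 − 301) + 181·2.36·(67.1 − 22.8) + 233·0.227·(67.1 − 22.8) = 0
-76719 c = -21266
c = -21266/-76719 ≈ 0.2772 J/(g·°C)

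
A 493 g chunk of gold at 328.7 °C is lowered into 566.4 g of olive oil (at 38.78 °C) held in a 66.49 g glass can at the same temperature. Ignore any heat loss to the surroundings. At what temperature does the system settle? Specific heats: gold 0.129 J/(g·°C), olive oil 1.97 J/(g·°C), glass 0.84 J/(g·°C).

T_f ≈ 53.7 °C

Taking heat into each body as positive, Σ m c ΔT = 0:
493×0.129×(T − 328.7) + 566.4×1.97×(T − 38.78) + 66.49×0.84×(T − 38.78) = 0
63.6(T − 328.7) + 1115.8(T − 38.78) + 55.85(T − 38.78) = 0
1235.3 T = 66341
T ≈ 53.71 °C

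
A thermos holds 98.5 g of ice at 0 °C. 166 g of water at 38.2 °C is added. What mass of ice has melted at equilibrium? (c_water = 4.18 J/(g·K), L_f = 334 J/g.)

m_melted ≈ 79.4 g

Cooling the water to 0 °C releases 166×4.18×38.2 = 26506 J.
Fully melting the ice requires m_ice L_f = 98.5×334 = 32899 J.
26506 J < 32899 J, so only part of the ice melts and the system sits at 0 °C.
Mass melted = 26506/334 ≈ 79.36 g.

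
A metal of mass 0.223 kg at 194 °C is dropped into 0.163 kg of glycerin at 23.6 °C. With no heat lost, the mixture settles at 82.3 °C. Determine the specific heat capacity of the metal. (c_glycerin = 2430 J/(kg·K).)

m_s c (T_s − T_f) = m_glycerin c_glycerin (T_f − T_0):
0.223·c·(194 − 82.3) = 0.163·2430·(82.3 − 23.6)
24.91 c = 23250  ⇒  c ≈ 933.4 J/(kg·K)

c ≈ 933 J/(kg·K)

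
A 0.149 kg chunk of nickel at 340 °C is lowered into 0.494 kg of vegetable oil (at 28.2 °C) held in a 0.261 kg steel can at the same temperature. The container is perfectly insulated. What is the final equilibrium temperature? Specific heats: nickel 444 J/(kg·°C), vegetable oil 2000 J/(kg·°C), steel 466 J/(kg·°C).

T_f ≈ 45.7 °C

T_f is the heat-capacity-weighted average of the initial temperatures:
T_f = (66.16×340 + 988×28.2 + 121.63×28.2) / (66.16 + 988 + 121.63)
    = 53784 / 1175.8 ≈ 45.74 °C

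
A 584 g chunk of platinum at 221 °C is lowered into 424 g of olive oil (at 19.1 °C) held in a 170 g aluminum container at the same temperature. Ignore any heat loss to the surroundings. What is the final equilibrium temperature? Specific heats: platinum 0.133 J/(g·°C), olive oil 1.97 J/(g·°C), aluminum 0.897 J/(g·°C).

T_f ≈ 33.8 °C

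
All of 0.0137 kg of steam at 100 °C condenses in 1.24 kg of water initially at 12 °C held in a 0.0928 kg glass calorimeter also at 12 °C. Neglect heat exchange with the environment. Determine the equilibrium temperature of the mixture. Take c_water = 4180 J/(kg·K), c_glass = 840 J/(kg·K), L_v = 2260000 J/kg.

T_f ≈ 18.8 °C

Let T be the final temperature. ΣQ_i = 0:
latent heat released on condensation: 0.0137×2260000 = 30962
  condensed water 100 °C→T: 57.27(T − 100)
  water warms: 1.24×4180×(T − 12) = 5183.2(T − 12)
  cup: 77.95(T − 12)
5318.4 T = 30962 + 5726.6 + 63134 = 99822
T ≈ 18.77 °C, under the boiling point, so the assumption holds.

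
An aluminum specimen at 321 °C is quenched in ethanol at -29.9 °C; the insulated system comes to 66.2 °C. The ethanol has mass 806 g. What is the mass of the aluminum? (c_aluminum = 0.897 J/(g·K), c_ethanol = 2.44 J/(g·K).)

m ≈ 827 g

|Q_aluminum| = |Q_ethanol|:
m·0.897·(321 − 66.2) = 806·2.44·(66.2 − (-29.9))
228.56 m = 188994  ⇒  m ≈ 826.9 g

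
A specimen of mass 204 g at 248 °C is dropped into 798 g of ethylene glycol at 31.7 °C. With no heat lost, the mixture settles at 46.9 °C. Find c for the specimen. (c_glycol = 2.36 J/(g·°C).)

c ≈ 0.698 J/(g·°C)

Energy conservation, ΣQ = 0:
204·c·(46.9 − 248) + 798·2.36·(46.9 − 31.7) = 0
-41024 c = -28626
c = -28626/-41024 ≈ 0.6978 J/(g·°C)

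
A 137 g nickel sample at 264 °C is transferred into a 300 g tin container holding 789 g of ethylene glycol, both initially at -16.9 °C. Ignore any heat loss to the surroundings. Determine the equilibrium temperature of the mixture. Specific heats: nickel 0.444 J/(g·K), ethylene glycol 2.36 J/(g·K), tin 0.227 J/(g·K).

T_f ≈ -8.3 °C

Let T be the final temperature. ΣQ_i = 0:
137*0.444*(T − 264) + 789*2.36*(T − (-16.9)) + 300*0.227*(T − (-16.9)) = 0
(60.83 + 1862 + 68.1) T = 60.83*264 + 1862*(-16.9) + 68.1*(-16.9)
T ≈ -8.32 °C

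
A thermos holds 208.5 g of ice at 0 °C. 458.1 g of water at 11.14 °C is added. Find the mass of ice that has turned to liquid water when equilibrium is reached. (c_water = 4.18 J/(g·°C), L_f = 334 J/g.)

m_melted ≈ 63.9 g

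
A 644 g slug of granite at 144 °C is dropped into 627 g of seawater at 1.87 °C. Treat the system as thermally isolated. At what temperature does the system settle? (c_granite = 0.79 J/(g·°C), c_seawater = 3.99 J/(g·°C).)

T_f ≈ 25.9 °C

Set heat shed by the hot body equal to heat absorbed by the cold body:
644·0.79·(144 − T) = 627·3.99·(T − 1.87)
508.76(144 − T) = 2501.7(T − 1.87)
3010.5 T = 77940  ⇒  T ≈ 25.89 °C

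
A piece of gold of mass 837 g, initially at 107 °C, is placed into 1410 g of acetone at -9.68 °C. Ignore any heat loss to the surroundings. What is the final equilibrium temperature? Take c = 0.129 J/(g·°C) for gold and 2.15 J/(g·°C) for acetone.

T_f ≈ -5.7 °C

T_f is the heat-capacity-weighted average of the initial temperatures:
T_f = (107.97*107 + 3031.5*(-9.68)) / (107.97 + 3031.5)
    = -17792 / 3139.5 ≈ -5.67 °C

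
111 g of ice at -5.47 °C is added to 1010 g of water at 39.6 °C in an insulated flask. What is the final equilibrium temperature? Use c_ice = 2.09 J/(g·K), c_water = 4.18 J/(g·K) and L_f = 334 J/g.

T_f ≈ 27.5 °C

Energy balance with sensible and latent terms:
warm ice to 0 °C: 111·2.09·(0 − (-5.47)) = 1269
  fusion: m_ice L_f = 111·334 = 37074
  warm the meltwater: 463.98 T
  water cools: 1010·4.18·(T − 39.6) = 4221.8(T − 39.6)
4685.8 T = 167183 − 38343 = 128840
T ≈ 27.50 °C. Since T > 0 °C, the all-ice-melts assumption holds.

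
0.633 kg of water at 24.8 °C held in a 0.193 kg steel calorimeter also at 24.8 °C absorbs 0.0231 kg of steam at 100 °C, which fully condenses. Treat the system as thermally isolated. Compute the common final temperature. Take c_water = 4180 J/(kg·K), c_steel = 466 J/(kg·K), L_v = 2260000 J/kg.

Taking heat into each body as positive, Σ m c ΔT = 0:
steam→water at 100 °C releases m L_v = 0.0231·2260000 = 52206; condensate cools 100→T: 0.0231·4180·(T − 100) = 96.56(T − 100); water warms: 0.633·4180·(T − 24.8) = 2645.9(T − 24.8); cup: 89.94(T − 24.8)
2832.4 T = 52206 + 9655.8 + 67850 = 129712
T ≈ 45.80 °C — below 100 °C, confirming all the steam condensed.

T_f ≈ 45.8 °C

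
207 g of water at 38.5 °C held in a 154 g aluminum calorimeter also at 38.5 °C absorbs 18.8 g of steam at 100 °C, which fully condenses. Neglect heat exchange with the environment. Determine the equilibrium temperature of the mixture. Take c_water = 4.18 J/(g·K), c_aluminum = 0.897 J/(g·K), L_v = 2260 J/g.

Taking heat into each body as positive, Σ m c ΔT = 0:
latent heat released on condensation: 18.8×2260 = 42488; condensed water 100 °C→T: 78.58(T − 100); water warms: 207×4.18×(T − 38.5) = 865.26(T − 38.5); aluminum cup: 154×0.897×(T − 38.5) = 138.14(T − 38.5)
1082 T = 42488 + 7858.4 + 38631 = 88977
T ≈ 82.24 °C (< 100 °C, so full condensation is consistent).

T_f ≈ 82.2 °C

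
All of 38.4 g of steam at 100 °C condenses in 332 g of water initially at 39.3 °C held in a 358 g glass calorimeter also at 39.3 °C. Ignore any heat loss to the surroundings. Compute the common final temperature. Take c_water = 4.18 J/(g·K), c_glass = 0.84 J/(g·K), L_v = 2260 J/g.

Let T be the final temperature. ΣQ_i = 0:
steam→water at 100 °C releases m L_v = 38.4·2260 = 86784; condensate cools 100→T: 38.4·4.18·(T − 100) = 160.51(T − 100); water warms: 332·4.18·(T − 39.3) = 1387.8(T − 39.3); cup: 300.72(T − 39.3)
1849 T = 86784 + 16051 + 66357 = 169192
T ≈ 91.51 °C, under the boiling point, so the assumption holds.

T_f ≈ 91.5 °C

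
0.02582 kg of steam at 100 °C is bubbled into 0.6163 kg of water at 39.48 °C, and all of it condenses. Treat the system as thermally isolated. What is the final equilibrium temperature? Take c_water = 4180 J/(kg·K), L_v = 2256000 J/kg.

T_f ≈ 63.6 °C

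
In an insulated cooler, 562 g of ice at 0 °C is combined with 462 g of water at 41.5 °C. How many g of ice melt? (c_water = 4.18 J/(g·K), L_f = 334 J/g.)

m_melted ≈ 240 g

Cooling the water to 0 °C releases 462·4.18·41.5 = 80143 J.
To melt every bit of ice: 562·334 = 187708 J.
Since 80143 < 187708 J, not all the ice melts; equilibrium is at 0 °C.
m_melted·334 = 80143  ⇒  m_melted ≈ 239.9 g.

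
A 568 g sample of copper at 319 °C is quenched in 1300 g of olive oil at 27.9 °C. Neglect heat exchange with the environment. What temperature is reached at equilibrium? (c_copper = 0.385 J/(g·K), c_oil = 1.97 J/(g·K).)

Setting the total heat transfer to zero:
568×0.385×(T − 319) + 1300×1.97×(T − 27.9) = 0
218.68(T − 319) + 2561(T − 27.9) = 0
2779.7 T = 141211
T = 141211 / 2779.7 = 50.8 °C

T_f ≈ 50.8 °C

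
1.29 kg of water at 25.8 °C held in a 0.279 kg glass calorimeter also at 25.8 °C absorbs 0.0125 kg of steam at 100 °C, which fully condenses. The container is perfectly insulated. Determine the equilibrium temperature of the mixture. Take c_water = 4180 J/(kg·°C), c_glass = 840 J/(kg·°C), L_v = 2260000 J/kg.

T_f ≈ 31.5 °C

Let T be the final temperature. ΣQ_i = 0:
condense steam: −0.0125·2260000 = −28250; condensed water 100 °C→T: 52.25(T − 100); original water: 5392.2(T − 25.8); cup: 234.36(T − 25.8)
5678.8 T = 28250 + 5225 + 145165 = 178640
T ≈ 31.46 °C — below 100 °C, confirming all the steam condensed.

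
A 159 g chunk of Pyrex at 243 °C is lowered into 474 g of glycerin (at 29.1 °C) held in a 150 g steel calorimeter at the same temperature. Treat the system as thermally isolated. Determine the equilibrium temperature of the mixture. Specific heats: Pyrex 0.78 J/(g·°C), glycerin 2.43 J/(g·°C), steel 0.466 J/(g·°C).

Taking heat into each body as positive, Σ m c ΔT = 0:
159*0.78*(T − 243) + 474*2.43*(T − 29.1) + 150*0.466*(T − 29.1) = 0
1345.7 T = 65689
T ≈ 48.81 °C

T_f ≈ 48.8 °C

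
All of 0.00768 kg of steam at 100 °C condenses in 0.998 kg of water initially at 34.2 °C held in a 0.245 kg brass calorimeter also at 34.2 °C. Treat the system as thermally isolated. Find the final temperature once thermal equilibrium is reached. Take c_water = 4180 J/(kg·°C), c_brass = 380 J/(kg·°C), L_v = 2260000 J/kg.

T_f ≈ 38.7 °C

Net heat exchanged in the isolated system is zero:
steam→water at 100 °C releases m L_v = 0.00768·2260000 = 17357
  condensate cools 100→T: 0.00768·4180·(T − 100) = 32.1(T − 100)
  water warms: 0.998·4180·(T − 34.2) = 4171.6(T − 34.2)
  brass cup: 0.245·380·(T − 34.2) = 93.1(T − 34.2)
4296.8 T = 17357 + 3210.2 + 145854 = 166421
T ≈ 38.73 °C (< 100 °C, so full condensation is consistent).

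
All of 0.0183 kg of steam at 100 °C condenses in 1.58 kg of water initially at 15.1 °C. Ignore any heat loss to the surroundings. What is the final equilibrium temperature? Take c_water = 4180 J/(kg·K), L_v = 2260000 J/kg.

Energy conservation, ΣQ = 0:
condense steam: −0.0183·2260000 = −41358
  condensate cools 100→T: 0.0183·4180·(T − 100) = 76.49(T − 100)
  original water: 6604.4(T − 15.1)
6680.9 T = 41358 + 7649.4 + 99726 = 148734
T ≈ 22.26 °C (< 100 °C, so full condensation is consistent).

T_f ≈ 22.3 °C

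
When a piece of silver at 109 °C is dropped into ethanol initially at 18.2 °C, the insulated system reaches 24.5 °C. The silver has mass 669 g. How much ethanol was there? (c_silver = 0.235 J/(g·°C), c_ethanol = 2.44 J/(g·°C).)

Let T be the final temperature. ΣQ_i = 0:
669×0.235×(24.5 − 109) + m×2.44×(24.5 − 18.2) = 0
15.37 m = 13285
m = 13285/15.37 ≈ 864.2 g

m ≈ 864 g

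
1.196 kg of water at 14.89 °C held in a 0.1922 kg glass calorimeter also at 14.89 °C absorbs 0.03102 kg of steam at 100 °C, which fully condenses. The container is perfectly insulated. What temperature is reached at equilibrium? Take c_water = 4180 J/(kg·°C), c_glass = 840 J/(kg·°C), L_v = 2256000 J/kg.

Energy conservation, ΣQ = 0:
steam→water at 100 °C releases m L_v = 0.03102·2256000 = 69981
  condensate cools 100→T: 0.03102·4180·(T − 100) = 129.66(T − 100)
  water warms: 1.196·4180·(T − 14.89) = 4999.3(T − 14.89)
  cup: 161.45(T − 14.89)
5290.4 T = 69981 + 12966 + 76843 = 159791
T ≈ 30.20 °C — below 100 °C, confirming all the steam condensed.

T_f ≈ 30.2 °C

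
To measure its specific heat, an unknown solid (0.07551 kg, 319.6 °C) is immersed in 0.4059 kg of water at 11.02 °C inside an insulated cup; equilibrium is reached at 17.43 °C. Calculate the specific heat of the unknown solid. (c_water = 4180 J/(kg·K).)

c ≈ 477 J/(kg·K)

Taking heat into each body as positive, Σ m c ΔT = 0:
0.07551×c×(17.43 − 319.6) + 0.4059×4180×(17.43 − 11.02) = 0
-22.82 c = -10876
c = -10876/-22.82 ≈ 476.6 J/(kg·K)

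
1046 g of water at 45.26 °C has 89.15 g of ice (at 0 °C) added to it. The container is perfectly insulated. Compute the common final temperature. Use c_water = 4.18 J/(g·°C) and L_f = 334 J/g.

Conservation of energy gives ΣQ = 0:
fusion: m_ice L_f = 89.15×334 = 29776; meltwater 0→T: 89.15×4.18×T = 372.65 T; water: 4372.3(T − 45.26)
4744.9 T = 197889 − 29776 = 168113
T ≈ 35.43 °C (positive, so assuming full melt was valid).

T_f ≈ 35.4 °C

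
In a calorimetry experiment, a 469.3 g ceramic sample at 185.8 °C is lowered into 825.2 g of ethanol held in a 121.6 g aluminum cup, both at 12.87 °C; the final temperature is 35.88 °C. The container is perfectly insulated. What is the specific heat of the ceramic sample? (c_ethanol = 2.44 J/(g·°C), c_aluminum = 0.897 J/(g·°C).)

Setting the total heat transfer to zero:
469.3×c×(35.88 − 185.8) + 825.2×2.44×(35.88 − 12.87) + 121.6×0.897×(35.88 − 12.87) = 0
-70357 c = -48840
c = -48840/-70357 ≈ 0.6942 J/(g·°C)

c ≈ 0.694 J/(g·°C)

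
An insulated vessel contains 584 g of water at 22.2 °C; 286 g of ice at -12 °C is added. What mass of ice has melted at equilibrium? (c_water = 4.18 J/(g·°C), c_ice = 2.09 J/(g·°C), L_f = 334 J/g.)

Water can give up m c ΔT = 584×4.18×22.2 = 54193 J before reaching 0 °C.
Of that, 286×2.09×12 = 7172.9 J goes to bring the ice to 0 °C, leaving 47020 J.
To melt every bit of ice: 286×334 = 95524 J.
47020 J < 95524 J, so only part of the ice melts and the system sits at 0 °C.
m_melted×334 = 47020  ⇒  m_melted ≈ 140.8 g.

m_melted ≈ 141 g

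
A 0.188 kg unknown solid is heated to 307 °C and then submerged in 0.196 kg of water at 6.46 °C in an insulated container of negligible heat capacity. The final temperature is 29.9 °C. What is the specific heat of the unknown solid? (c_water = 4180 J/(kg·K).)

Heat lost by the unknown solid = heat gained by the water:
0.188×c×(307 − 29.9) = 0.196×4180×(29.9 − 6.46)
52.09 c = 19204  ⇒  c ≈ 368.6 J/(kg·K)

c ≈ 369 J/(kg·K)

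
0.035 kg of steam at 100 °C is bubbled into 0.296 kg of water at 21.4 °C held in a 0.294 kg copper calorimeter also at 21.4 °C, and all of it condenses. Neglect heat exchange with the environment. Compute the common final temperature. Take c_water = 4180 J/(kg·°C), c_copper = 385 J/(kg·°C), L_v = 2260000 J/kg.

Conservation of energy gives ΣQ = 0:
latent heat released on condensation: 0.035·2260000 = 79100
  condensed water 100 °C→T: 146.3(T − 100)
  water warms: 0.296·4180·(T − 21.4) = 1237.3(T − 21.4)
  copper cup: 0.294·385·(T − 21.4) = 113.19(T − 21.4)
1496.8 T = 79100 + 14630 + 28900 = 122630
T ≈ 81.93 °C — below 100 °C, confirming all the steam condensed.

T_f ≈ 81.9 °C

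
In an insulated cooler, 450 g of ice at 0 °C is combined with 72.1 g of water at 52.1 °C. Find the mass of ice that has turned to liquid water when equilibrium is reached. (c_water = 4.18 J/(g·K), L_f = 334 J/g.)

m_melted ≈ 47 g

Water can give up m c ΔT = 72.1·4.18·52.1 = 15702 J before reaching 0 °C.
Fully melting the ice requires m_ice L_f = 450·334 = 150300 J.
15702 J < 150300 J, so only part of the ice melts and the system sits at 0 °C.
m_melt = 15702 / L_f = 47.01 g.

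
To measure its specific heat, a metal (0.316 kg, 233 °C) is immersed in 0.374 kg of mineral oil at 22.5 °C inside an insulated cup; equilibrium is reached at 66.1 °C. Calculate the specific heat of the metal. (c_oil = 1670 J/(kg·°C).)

m_s c (T_s − T_f) = m_oil c_oil (T_f − T_0):
0.316×c×(233 − 66.1) = 0.374×1670×(66.1 − 22.5)
52.74 c = 27232  ⇒  c ≈ 516.3 J/(kg·°C)

c ≈ 516 J/(kg·°C)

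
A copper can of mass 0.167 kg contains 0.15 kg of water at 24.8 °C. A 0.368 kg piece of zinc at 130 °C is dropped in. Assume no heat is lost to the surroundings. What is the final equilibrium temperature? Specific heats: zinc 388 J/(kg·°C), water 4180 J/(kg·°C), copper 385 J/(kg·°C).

T_f ≈ 42.8 °C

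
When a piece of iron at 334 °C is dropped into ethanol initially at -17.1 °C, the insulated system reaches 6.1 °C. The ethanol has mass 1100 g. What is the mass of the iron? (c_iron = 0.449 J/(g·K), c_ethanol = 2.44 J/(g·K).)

m ≈ 423 g

Setting the total heat transfer to zero:
m×0.449×(6.1 − 334) + 1100×2.44×(6.1 − (-17.1)) = 0
-147.23 m = -62269
m = -62269/-147.23 ≈ 422.9 g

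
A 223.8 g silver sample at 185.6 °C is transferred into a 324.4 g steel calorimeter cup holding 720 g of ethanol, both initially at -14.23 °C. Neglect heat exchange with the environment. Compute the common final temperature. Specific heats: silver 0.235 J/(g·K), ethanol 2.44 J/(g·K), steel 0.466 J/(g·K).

Let T be the final temperature. ΣQ_i = 0:
223.8·0.235·(T − 185.6) + 720·2.44·(T − (-14.23)) + 324.4·0.466·(T − (-14.23)) = 0
(52.59 + 1756.8 + 151.17) T = 52.59·185.6 + 1756.8·(-14.23) + 151.17·(-14.23)
T = -17389 / 1960.6 = -8.87 °C

T_f ≈ -8.9 °C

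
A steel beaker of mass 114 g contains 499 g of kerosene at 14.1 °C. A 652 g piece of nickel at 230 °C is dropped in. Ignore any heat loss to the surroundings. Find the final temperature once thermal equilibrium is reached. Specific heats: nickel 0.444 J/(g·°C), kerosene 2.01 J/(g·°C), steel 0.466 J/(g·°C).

T_f ≈ 60.5 °C

T_f = Σ m_i c_i T_i / Σ m_i c_i:
T_f = (289.49*230 + 1003*14.1 + 53.12*14.1) / (289.49 + 1003 + 53.12)
    = 81473 / 1345.6 ≈ 60.55 °C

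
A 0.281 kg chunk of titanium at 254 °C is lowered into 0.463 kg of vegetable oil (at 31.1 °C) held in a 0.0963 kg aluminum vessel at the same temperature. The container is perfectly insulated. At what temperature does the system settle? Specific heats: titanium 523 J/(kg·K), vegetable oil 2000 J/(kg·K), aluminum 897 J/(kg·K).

Energy conservation, ΣQ = 0:
0.281×523×(T − 254) + 0.463×2000×(T − 31.1) + 0.0963×897×(T − 31.1) = 0
146.96(T − 254) + 926(T − 31.1) + 86.38(T − 31.1) = 0
(146.96 + 926 + 86.38) T = 146.96×254 + 926×31.1 + 86.38×31.1
T ≈ 59.36 °C

T_f ≈ 59.4 °C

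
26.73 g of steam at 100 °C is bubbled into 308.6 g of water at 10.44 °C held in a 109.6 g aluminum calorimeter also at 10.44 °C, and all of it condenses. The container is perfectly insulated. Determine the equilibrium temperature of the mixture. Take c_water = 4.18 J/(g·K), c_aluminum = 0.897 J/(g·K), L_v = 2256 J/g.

Energy conservation, ΣQ = 0:
latent heat released on condensation: 26.73×2256 = 60303
  condensed water 100 °C→T: 111.73(T − 100)
  water warms: 308.6×4.18×(T − 10.44) = 1289.9(T − 10.44)
  cup: 98.31(T − 10.44)
1500 T = 60303 + 11173 + 14493 = 85969
T ≈ 57.31 °C (< 100 °C, so full condensation is consistent).

T_f ≈ 57.3 °C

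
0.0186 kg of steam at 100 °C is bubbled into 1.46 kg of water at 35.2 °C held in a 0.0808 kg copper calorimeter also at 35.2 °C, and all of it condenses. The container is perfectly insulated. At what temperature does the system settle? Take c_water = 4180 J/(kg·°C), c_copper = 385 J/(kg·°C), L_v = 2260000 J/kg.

T_f ≈ 42.8 °C

Net heat exchanged in the isolated system is zero:
condense steam: −0.0186×2260000 = −42036
  condensed water 100 °C→T: 77.75(T − 100)
  water warms: 1.46×4180×(T − 35.2) = 6102.8(T − 35.2)
  cup: 31.11(T − 35.2)
6211.7 T = 42036 + 7774.8 + 215914 = 265724
T ≈ 42.78 °C (< 100 °C, so full condensation is consistent).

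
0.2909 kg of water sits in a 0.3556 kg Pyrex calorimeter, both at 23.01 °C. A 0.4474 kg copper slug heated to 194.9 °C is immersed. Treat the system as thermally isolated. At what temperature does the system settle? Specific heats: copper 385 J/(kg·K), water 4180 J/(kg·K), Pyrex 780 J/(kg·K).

T_f ≈ 40.8 °C

Net heat exchanged in the isolated system is zero:
0.4474·385·(T − 194.9) + 0.2909·4180·(T − 23.01) + 0.3556·780·(T − 23.01) = 0
172.25(T − 194.9) + 1216(T − 23.01) + 277.37(T − 23.01) = 0
1665.6 T = 67933
T = 67933 / 1665.6 = 40.8 °C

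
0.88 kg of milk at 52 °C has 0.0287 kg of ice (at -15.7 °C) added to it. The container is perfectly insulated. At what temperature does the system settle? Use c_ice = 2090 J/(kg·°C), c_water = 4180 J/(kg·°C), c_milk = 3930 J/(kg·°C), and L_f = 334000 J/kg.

Heat gained plus heat lost sum to zero:
ice -15.7→0 °C: 0.0287×2090×15.7 = 941.73
  latent heat to melt: 0.0287×334000 = 9585.8
  warm the meltwater: 119.97 T
  milk cools: 0.88×3930×(T − 52) = 3458.4(T − 52)
3578.4 T = 179837 − 10528 = 169309
T ≈ 47.31 °C. Since T > 0 °C, the all-ice-melts assumption holds.

T_f ≈ 47.3 °C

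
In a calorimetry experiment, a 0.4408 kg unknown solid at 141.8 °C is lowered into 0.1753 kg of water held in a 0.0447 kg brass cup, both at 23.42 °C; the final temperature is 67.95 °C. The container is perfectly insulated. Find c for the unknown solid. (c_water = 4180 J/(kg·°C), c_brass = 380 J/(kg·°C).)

c ≈ 1030 J/(kg·°C)

Energy conservation, ΣQ = 0:
0.4408·c·(67.95 − 141.8) + 0.1753·4180·(67.95 − 23.42) + 0.0447·380·(67.95 − 23.42) = 0
-32.55 c = -33386
c = -33386/-32.55 ≈ 1026 J/(kg·°C)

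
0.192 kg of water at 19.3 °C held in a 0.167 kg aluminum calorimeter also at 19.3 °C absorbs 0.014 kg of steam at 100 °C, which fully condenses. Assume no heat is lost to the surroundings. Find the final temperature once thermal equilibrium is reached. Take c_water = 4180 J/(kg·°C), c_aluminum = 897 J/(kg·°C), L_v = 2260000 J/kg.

T_f ≈ 55.3 °C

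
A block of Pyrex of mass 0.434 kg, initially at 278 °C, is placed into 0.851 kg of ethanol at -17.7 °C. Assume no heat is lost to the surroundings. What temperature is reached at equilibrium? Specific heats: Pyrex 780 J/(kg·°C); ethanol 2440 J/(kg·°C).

T_f ≈ 23.8 °C

|Q_Pyrex| = |Q_ethanol|:
0.434·780·(278 − T) = 0.851·2440·(T − (-17.7))
338.52(278 − T) = 2076.4(T − (-17.7))
2415 T = 57356  ⇒  T ≈ 23.75 °C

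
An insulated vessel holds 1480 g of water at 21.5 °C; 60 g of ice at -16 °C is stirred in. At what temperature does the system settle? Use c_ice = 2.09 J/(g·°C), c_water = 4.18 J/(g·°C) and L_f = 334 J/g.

T_f ≈ 17.2 °C

Sum of m c ΔT and latent-heat terms is zero:
ice -16→0 °C: 60·2.09·16 = 2006.4
  melt ice: 60·334 = 20040
  warm the meltwater: 250.8 T
  water: 6186.4(T − 21.5)
6437.2 T = 133008 − 22046 = 110961
T ≈ 17.24 °C (positive, so assuming full melt was valid).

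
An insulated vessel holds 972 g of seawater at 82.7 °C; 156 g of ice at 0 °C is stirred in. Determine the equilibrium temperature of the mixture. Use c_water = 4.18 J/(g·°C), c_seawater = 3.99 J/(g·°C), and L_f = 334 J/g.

T_f ≈ 59.3 °C

Taking heat into each body as positive, Σ m c ΔT = 0:
fusion: m_ice L_f = 156·334 = 52104; warm the meltwater: 652.08 T; seawater cools: 972·3.99·(T − 82.7) = 3878.3(T − 82.7)
4530.4 T = 320734 − 52104 = 268630
T ≈ 59.30 °C (positive, so assuming full melt was valid).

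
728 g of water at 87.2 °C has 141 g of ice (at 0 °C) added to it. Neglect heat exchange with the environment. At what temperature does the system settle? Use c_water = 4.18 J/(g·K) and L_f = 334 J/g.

Conservation of energy gives ΣQ = 0:
latent heat to melt: 141·334 = 47094
  meltwater 0→T: 141·4.18·T = 589.38 T
  water cools: 728·4.18·(T − 87.2) = 3043(T − 87.2)
3632.4 T = 265353 − 47094 = 218259
T ≈ 60.09 °C (positive, so assuming full melt was valid).

T_f ≈ 60.1 °C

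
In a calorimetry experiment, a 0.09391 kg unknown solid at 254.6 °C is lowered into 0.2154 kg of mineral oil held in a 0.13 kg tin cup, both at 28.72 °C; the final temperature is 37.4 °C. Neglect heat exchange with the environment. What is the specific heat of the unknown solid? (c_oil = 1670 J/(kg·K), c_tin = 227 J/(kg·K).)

c ≈ 166 J/(kg·K)

Taking heat into each body as positive, Σ m c ΔT = 0:
0.09391×c×(37.4 − 254.6) + 0.2154×1670×(37.4 − 28.72) + 0.13×227×(37.4 − 28.72) = 0
-20.4 c = -3378.5
c = -3378.5/-20.4 ≈ 165.6 J/(kg·K)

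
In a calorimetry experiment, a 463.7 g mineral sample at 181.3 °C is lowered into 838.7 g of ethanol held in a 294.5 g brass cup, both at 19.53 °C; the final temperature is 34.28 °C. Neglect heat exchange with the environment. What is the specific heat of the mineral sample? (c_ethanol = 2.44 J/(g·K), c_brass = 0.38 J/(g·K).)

Net heat exchanged in the isolated system is zero:
463.7×c×(34.28 − 181.3) + 838.7×2.44×(34.28 − 19.53) + 294.5×0.38×(34.28 − 19.53) = 0
-68173 c = -31835
c = -31835/-68173 ≈ 0.467 J/(g·K)

c ≈ 0.467 J/(g·K)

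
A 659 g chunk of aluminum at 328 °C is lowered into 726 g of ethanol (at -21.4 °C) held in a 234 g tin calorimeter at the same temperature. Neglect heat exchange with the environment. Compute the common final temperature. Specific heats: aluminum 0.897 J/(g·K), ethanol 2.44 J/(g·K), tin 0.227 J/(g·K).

T_f ≈ 64.1 °C

Heat gained plus heat lost sum to zero:
659·0.897·(T − 328) + 726·2.44·(T − (-21.4)) + 234·0.227·(T − (-21.4)) = 0
591.12(T − 328) + 1771.4(T − (-21.4)) + 53.12(T − (-21.4)) = 0
(591.12 + 1771.4 + 53.12) T = 591.12·328 + 1771.4·(-21.4) + 53.12·(-21.4)
T ≈ 64.10 °C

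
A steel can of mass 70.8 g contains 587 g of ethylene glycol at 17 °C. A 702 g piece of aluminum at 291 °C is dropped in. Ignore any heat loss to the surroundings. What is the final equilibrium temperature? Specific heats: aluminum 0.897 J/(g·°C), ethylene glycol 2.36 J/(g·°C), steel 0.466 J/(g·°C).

T_f ≈ 101.2 °C

T_f = Σ m_i c_i T_i / Σ m_i c_i:
T_f = (629.69×291 + 1385.3×17 + 32.99×17) / (629.69 + 1385.3 + 32.99)
    = 207352 / 2048 ≈ 101.25 °C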